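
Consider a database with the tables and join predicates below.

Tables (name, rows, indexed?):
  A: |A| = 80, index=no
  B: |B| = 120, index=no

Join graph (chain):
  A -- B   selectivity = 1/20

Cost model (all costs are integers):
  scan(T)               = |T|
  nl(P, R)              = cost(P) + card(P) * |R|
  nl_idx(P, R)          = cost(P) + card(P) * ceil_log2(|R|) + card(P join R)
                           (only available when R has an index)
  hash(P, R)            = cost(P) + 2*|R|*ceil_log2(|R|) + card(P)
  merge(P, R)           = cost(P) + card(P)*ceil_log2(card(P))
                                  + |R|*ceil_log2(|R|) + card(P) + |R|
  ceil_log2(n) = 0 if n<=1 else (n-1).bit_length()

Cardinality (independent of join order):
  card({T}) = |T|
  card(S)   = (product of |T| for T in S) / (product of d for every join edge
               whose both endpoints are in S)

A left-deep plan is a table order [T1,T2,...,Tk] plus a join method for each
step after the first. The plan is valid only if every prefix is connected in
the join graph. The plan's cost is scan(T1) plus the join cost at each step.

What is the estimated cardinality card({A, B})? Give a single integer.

Tables in S: A(80), B(120)
Edges inside S: A-B(d=20)
numerator = 80 * 120 = 9600
denominator = 20 = 20
card(S) = 9600 / 20 = 480

480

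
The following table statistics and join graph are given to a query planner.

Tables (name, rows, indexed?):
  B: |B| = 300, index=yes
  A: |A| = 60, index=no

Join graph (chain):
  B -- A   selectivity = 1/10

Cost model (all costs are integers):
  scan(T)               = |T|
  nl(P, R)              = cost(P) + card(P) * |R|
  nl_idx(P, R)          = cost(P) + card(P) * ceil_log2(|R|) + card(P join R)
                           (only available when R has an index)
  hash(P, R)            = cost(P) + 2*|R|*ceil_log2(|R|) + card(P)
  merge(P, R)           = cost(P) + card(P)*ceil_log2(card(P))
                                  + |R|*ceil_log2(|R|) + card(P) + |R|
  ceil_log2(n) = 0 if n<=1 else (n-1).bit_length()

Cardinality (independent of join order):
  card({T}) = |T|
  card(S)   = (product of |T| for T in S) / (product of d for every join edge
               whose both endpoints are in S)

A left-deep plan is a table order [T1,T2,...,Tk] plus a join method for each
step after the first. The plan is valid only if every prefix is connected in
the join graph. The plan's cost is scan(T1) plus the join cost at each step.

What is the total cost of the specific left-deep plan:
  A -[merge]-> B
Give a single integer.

step 1: scan A: cost=60, card=60
step 2: join B via merge
    card(P join B) = 60*300/(10) = 1800
    cost = 60 + 60*6 + 300*9 + 60 + 300 = 3480

3480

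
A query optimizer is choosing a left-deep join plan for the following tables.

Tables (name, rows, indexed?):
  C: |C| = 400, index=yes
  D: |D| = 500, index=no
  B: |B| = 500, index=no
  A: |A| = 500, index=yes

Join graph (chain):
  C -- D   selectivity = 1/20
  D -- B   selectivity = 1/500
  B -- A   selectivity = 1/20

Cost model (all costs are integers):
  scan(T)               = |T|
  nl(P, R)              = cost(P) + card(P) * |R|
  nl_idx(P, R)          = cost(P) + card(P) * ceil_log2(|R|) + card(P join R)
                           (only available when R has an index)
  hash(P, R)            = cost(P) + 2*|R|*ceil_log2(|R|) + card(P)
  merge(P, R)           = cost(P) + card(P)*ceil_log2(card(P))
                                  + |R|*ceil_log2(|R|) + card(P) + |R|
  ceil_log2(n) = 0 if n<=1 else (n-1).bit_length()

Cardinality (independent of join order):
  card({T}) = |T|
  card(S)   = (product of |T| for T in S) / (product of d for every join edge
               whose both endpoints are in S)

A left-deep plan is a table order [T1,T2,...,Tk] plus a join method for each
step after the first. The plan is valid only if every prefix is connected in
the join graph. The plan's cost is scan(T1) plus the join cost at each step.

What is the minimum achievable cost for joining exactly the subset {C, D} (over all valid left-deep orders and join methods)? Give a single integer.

Selinger DP over subsets of {C,D}:
  {C}: scan cost=400, card=400
  {D}: scan cost=500, card=500
  {CD}: card=10000; try (C,hash)→8200, (D,merge)→9400, (C,merge)→9500, (D,hash)→9800, (C,nl_idx)→15000, (D,nl)→200400 …(+1); best=8200 via (C,hash)

8200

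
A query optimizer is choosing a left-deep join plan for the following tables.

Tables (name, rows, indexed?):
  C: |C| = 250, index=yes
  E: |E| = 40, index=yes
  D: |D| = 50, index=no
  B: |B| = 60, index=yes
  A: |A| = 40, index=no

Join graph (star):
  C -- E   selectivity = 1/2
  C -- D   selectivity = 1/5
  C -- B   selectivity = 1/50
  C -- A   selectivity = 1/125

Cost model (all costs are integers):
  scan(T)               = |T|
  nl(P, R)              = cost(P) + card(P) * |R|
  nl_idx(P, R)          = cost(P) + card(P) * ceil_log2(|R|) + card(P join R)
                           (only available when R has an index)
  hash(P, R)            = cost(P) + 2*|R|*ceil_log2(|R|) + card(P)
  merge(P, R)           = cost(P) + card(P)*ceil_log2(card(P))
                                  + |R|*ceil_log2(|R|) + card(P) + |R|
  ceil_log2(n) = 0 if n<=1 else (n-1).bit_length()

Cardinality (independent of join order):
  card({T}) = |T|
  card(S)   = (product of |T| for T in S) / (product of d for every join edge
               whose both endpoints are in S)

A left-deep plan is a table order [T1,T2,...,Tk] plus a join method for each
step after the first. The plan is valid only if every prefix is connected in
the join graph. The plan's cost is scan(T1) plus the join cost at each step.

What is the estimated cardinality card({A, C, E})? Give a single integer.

1600

Tables in S: A(40), C(250), E(40)
Edges inside S: C-E(d=2), C-A(d=125)
numerator = 40 * 250 * 40 = 400000
denominator = 2 * 125 = 250
card(S) = 400000 / 250 = 1600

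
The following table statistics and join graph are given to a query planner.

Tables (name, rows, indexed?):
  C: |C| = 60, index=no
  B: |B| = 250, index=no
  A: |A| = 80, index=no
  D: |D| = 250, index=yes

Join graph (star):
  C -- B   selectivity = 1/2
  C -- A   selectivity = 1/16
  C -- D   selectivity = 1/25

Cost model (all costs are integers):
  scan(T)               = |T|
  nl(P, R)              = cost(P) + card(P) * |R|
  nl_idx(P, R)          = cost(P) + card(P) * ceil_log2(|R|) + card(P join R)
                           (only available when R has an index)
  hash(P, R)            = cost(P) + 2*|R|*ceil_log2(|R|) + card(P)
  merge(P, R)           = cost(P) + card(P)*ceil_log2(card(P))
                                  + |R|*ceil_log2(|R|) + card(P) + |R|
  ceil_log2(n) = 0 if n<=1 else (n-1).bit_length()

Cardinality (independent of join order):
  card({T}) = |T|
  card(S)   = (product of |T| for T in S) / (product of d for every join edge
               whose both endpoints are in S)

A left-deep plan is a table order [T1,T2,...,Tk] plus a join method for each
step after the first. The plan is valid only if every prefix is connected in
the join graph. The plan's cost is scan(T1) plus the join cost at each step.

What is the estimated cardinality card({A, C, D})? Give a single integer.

Tables in S: A(80), C(60), D(250)
Edges inside S: C-A(d=16), C-D(d=25)
numerator = 80 * 60 * 250 = 1200000
denominator = 16 * 25 = 400
card(S) = 1200000 / 400 = 3000

3000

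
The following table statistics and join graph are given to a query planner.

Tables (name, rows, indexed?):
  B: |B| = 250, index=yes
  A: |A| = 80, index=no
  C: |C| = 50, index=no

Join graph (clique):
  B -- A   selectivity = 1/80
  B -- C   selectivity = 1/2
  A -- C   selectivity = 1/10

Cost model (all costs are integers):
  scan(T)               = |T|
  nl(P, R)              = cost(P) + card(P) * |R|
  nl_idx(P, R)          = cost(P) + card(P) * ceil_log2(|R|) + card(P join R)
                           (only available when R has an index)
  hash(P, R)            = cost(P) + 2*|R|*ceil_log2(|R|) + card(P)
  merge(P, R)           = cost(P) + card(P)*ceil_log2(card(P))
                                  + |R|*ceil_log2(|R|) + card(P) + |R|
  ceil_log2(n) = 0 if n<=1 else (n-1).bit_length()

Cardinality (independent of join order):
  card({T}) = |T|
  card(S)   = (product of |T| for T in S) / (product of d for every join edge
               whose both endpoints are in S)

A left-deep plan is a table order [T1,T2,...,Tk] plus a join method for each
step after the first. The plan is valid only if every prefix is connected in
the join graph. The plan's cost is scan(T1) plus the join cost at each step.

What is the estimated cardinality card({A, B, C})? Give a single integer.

Tables in S: A(80), B(250), C(50)
Edges inside S: B-A(d=80), B-C(d=2), A-C(d=10)
numerator = 80 * 250 * 50 = 1000000
denominator = 80 * 2 * 10 = 1600
card(S) = 1000000 / 1600 = 625

625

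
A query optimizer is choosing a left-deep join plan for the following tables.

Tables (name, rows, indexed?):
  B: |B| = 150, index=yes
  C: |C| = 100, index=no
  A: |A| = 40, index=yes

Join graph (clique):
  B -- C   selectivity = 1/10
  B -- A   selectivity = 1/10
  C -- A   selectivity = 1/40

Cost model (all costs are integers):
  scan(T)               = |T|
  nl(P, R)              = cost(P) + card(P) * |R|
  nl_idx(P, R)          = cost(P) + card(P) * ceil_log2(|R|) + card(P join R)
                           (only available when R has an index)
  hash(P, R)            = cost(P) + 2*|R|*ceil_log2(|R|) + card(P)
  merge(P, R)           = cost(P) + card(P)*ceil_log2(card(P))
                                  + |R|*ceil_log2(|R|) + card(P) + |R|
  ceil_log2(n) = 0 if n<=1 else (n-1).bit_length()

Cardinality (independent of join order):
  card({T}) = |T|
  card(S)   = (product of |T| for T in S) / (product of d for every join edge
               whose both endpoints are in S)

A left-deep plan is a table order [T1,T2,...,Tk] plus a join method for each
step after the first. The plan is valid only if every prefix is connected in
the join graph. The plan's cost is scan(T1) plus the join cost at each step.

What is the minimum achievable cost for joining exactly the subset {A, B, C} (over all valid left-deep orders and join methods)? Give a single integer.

1630

Selinger DP over subsets of {A,B,C}:
  {B}: scan cost=150, card=150
  {C}: scan cost=100, card=100
  {A}: scan cost=40, card=40
  {BC}: card=1500; try (C,hash)→1700, (B,merge)→2250, (C,merge)→2300, (B,nl_idx)→2400, (B,hash)→2600, (B,nl)→15100 …(+1); best=1700 via (C,hash)
  {AB}: card=600; try (A,hash)→780, (B,nl_idx)→960, (A,nl_idx)→1650, (B,merge)→1670, (A,merge)→1780, (B,hash)→2480 …(+2); best=780 via (A,hash)
  {AC}: card=100; try (A,hash)→680, (A,nl_idx)→800, (C,merge)→1120, (A,merge)→1180, (C,hash)→1480, (C,nl)→4040 …(+1); best=680 via (A,hash)
  {ABC}: card=150; try (B,nl_idx)→1630, (C,hash)→2780, (B,merge)→2830, (B,hash)→3180, (A,hash)→3680, (C,merge)→8180 …(+5); best=1630 via (B,nl_idx)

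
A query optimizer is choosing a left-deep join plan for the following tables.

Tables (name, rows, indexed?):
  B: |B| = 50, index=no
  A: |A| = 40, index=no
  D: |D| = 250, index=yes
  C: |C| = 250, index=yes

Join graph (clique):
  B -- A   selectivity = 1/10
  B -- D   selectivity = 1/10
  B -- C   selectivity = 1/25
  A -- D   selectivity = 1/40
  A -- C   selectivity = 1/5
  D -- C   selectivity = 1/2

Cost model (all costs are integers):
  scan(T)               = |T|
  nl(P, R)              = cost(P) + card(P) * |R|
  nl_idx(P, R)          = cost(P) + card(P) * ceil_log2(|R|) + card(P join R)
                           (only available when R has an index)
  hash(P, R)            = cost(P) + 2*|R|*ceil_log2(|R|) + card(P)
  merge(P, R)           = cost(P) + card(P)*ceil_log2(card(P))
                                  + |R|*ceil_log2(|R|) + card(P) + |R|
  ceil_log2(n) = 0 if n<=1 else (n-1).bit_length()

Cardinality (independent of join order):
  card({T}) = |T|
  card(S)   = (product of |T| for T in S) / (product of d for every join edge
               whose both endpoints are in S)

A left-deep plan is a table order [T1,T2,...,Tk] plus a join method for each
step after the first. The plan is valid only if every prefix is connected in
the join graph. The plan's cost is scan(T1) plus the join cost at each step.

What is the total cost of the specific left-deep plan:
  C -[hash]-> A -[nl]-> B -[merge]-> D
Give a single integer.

step 1: scan C: cost=250, card=250
step 2: join A via hash
    card(P join A) = 250*40/(5) = 2000
    cost = 250 + 2*40*6 + 250 = 980
step 3: join B via nl
    card(P join B) = 2000*50/(10*25) = 400
    cost = 980 + 2000*50 = 100980
step 4: join D via merge
    card(P join D) = 400*250/(10*40*2) = 125
    cost = 100980 + 400*9 + 250*8 + 400 + 250 = 107230

107230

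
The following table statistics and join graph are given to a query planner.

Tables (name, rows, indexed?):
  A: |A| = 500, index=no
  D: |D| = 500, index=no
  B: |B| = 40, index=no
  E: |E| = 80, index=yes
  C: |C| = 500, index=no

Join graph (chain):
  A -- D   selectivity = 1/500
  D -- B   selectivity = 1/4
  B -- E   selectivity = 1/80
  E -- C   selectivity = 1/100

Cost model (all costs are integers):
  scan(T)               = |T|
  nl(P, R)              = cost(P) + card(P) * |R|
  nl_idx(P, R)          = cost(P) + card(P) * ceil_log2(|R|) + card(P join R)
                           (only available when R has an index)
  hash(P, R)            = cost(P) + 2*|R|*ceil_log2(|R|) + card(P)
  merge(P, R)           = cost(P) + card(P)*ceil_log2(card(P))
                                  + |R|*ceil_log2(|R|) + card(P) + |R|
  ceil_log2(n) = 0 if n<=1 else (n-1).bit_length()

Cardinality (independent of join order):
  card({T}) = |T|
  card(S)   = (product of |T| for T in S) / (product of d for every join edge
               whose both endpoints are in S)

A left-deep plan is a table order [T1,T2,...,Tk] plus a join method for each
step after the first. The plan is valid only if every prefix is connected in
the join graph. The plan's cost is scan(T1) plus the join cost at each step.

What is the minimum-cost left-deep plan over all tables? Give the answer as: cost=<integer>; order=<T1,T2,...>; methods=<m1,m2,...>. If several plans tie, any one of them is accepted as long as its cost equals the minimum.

Selinger DP (subsets sized 1..n):
  {A}: scan cost=500, card=500
  {D}: scan cost=500, card=500
  {B}: scan cost=40, card=40
  {E}: scan cost=80, card=80
  {C}: scan cost=500, card=500
  {AD}: card=500; try (D,hash)→10000, (A,hash)→10000, (D,merge)→10500, (A,merge)→10500, (D,nl)→250500, (A,nl)→250500; best=10000 via (D,hash)
  {BD}: card=5000; try (B,hash)→1480, (D,merge)→5320, (B,merge)→5780, (D,hash)→9080, (D,nl)→20040, (B,nl)→20500; best=1480 via (B,hash)
  {BE}: card=40; try (E,nl_idx)→360, (B,hash)→640, (E,merge)→960, (B,merge)→1000, (E,hash)→1200, (E,nl)→3240 …(+1); best=360 via (E,nl_idx)
  {CE}: card=400; try (E,hash)→2120, (E,nl_idx)→4400, (C,merge)→5720, (E,merge)→6140, (C,hash)→9160, (C,nl)→40080 …(+1); best=2120 via (E,hash)
  {ABD}: card=5000; try (B,hash)→10980, (B,merge)→15280, (A,hash)→15480, (B,nl)→30000, (A,merge)→76480, (A,nl)→2501480; best=10980 via (B,hash)
  {BDE}: card=5000; try (D,merge)→5640, (E,hash)→7600, (D,hash)→9400, (D,nl)→20360, (E,nl_idx)→41480, (E,merge)→72120 …(+1); best=5640 via (D,merge)
  {BCE}: card=200; try (B,hash)→3000, (C,merge)→5640, (B,merge)→6400, (C,hash)→9400, (B,nl)→18120, (C,nl)→20360; best=3000 via (B,hash)
  {ABDE}: card=5000; try (E,hash)→17100, (A,hash)→19640, (E,nl_idx)→50980, (A,merge)→80640, (E,merge)→81620, (E,nl)→410980 …(+1); best=17100 via (E,hash)
  {BCDE}: card=25000; try (D,merge)→9800, (D,hash)→12200, (C,hash)→19640, (C,merge)→80640, (D,nl)→103000, (C,nl)→2505640; best=9800 via (D,merge)
  {ABCDE}: card=25000; try (C,hash)→31100, (A,hash)→43800, (C,merge)→92100, (A,merge)→414800, (C,nl)→2517100, (A,nl)→12509800; best=31100 via (C,hash)

cost=31100; order=A,D,B,E,C; methods=hash,hash,hash,hash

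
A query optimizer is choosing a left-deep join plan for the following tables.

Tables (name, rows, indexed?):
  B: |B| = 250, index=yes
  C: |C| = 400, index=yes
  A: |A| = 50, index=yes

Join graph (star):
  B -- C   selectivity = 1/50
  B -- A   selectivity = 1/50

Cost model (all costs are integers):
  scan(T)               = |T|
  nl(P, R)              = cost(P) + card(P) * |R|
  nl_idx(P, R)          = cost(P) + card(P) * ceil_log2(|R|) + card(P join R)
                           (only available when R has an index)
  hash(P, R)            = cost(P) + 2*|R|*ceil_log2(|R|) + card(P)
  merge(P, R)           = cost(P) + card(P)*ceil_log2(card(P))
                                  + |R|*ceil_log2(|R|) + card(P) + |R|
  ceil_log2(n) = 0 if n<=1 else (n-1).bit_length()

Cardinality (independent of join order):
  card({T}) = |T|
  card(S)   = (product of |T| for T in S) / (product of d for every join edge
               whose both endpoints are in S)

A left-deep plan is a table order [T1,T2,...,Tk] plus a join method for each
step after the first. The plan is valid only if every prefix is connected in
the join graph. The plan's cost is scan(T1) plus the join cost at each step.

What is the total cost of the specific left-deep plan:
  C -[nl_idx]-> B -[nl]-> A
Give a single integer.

step 1: scan C: cost=400, card=400
step 2: join B via nl_idx
    card(P join B) = 400*250/(50) = 2000
    cost = 400 + 400*8 + 2000 = 5600
step 3: join A via nl
    card(P join A) = 2000*50/(50) = 2000
    cost = 5600 + 2000*50 = 105600

105600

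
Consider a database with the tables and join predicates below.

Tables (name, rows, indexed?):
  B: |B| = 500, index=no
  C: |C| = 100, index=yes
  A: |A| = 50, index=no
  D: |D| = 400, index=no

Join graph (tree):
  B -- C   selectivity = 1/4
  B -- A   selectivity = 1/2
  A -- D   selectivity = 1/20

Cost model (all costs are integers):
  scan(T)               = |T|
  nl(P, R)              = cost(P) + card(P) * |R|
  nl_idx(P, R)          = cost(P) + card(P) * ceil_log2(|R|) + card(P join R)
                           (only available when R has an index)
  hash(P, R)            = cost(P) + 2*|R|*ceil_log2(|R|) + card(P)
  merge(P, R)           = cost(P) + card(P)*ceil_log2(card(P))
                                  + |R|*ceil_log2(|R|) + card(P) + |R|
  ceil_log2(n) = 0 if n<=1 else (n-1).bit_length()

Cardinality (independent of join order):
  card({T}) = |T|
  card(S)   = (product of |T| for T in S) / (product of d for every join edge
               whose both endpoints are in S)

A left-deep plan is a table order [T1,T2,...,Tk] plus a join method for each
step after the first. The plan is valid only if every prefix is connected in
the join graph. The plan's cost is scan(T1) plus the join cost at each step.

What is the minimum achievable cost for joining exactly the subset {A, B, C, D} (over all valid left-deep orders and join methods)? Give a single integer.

262800

Selinger DP over subsets of {A,B,C,D}:
  {B}: scan cost=500, card=500
  {C}: scan cost=100, card=100
  {A}: scan cost=50, card=50
  {D}: scan cost=400, card=400
  {BC}: card=12500; try (C,hash)→2400, (B,merge)→5900, (C,merge)→6300, (B,hash)→9200, (C,nl_idx)→16500, (B,nl)→50100 …(+1); best=2400 via (C,hash)
  {AB}: card=12500; try (A,hash)→1600, (B,merge)→5400, (A,merge)→5850, (B,hash)→9100, (B,nl)→25050, (A,nl)→25500; best=1600 via (A,hash)
  {AD}: card=1000; try (A,hash)→1400, (D,merge)→4400, (A,merge)→4750, (D,hash)→7300, (D,nl)→20050, (A,nl)→20400; best=1400 via (A,hash)
  {ABC}: card=312500; try (C,hash)→15500, (A,hash)→15500, (C,merge)→189900, (A,merge)→190250, (C,nl_idx)→401600, (A,nl)→627400 …(+1); best=15500 via (C,hash)
  {ABD}: card=250000; try (B,hash)→11400, (B,merge)→17400, (D,hash)→21300, (D,merge)→193100, (B,nl)→501400, (D,nl)→5001600; best=11400 via (B,hash)
  {ABCD}: card=6250000; try (C,hash)→262800, (D,hash)→335200, (C,merge)→4762200, (D,merge)→6269500, (C,nl_idx)→8011400, (C,nl)→25011400 …(+1); best=262800 via (C,hash)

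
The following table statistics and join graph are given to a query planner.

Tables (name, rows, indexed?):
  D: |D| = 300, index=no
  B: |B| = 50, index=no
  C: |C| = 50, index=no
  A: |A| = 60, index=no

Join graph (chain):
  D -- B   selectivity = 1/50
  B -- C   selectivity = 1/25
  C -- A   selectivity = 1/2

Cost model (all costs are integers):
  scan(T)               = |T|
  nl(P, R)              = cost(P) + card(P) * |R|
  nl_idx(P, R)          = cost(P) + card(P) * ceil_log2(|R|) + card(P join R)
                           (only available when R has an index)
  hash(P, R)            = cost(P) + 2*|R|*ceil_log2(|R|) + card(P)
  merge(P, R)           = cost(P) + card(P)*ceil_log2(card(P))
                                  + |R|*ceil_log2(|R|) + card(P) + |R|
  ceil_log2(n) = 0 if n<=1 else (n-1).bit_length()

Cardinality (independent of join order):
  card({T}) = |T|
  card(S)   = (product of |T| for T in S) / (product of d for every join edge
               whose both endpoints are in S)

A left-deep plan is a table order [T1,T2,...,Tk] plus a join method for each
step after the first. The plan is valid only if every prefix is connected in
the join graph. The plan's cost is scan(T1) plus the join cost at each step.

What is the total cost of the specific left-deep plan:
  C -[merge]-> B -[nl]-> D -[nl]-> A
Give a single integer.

step 1: scan C: cost=50, card=50
step 2: join B via merge
    card(P join B) = 50*50/(25) = 100
    cost = 50 + 50*6 + 50*6 + 50 + 50 = 750
step 3: join D via nl
    card(P join D) = 100*300/(50) = 600
    cost = 750 + 100*300 = 30750
step 4: join A via nl
    card(P join A) = 600*60/(2) = 18000
    cost = 30750 + 600*60 = 66750

66750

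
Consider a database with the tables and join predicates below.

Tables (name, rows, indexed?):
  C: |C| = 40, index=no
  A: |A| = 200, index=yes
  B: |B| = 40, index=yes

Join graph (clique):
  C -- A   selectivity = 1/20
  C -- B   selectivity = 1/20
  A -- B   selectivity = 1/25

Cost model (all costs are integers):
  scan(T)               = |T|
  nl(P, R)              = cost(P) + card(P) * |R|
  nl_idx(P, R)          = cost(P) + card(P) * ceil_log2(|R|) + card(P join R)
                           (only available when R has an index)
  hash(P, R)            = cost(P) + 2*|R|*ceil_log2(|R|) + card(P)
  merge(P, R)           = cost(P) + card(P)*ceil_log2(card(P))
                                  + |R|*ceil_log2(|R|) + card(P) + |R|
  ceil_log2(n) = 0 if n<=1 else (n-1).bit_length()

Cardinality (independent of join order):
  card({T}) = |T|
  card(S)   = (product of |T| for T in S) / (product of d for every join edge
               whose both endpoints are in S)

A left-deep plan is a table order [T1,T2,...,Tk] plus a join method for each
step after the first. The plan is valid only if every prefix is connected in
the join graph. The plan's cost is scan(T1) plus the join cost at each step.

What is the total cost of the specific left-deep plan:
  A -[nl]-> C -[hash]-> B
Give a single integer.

step 1: scan A: cost=200, card=200
step 2: join C via nl
    card(P join C) = 200*40/(20) = 400
    cost = 200 + 200*40 = 8200
step 3: join B via hash
    card(P join B) = 400*40/(20*25) = 32
    cost = 8200 + 2*40*6 + 400 = 9080

9080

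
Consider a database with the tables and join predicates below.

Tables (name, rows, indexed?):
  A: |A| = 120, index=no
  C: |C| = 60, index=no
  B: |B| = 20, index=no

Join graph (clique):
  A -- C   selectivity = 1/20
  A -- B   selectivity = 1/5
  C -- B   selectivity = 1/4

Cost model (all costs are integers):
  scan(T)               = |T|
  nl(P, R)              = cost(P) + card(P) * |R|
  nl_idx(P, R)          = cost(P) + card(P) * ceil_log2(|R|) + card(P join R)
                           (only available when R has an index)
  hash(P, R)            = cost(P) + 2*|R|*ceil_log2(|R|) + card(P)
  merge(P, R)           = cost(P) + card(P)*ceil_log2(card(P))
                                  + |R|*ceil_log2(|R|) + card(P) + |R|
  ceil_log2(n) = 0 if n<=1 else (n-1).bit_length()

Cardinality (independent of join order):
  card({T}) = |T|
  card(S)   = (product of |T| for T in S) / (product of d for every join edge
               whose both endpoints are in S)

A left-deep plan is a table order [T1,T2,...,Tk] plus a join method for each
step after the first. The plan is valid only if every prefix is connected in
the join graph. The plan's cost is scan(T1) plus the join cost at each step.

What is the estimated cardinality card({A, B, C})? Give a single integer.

360

Tables in S: A(120), B(20), C(60)
Edges inside S: A-C(d=20), A-B(d=5), C-B(d=4)
numerator = 120 * 20 * 60 = 144000
denominator = 20 * 5 * 4 = 400
card(S) = 144000 / 400 = 360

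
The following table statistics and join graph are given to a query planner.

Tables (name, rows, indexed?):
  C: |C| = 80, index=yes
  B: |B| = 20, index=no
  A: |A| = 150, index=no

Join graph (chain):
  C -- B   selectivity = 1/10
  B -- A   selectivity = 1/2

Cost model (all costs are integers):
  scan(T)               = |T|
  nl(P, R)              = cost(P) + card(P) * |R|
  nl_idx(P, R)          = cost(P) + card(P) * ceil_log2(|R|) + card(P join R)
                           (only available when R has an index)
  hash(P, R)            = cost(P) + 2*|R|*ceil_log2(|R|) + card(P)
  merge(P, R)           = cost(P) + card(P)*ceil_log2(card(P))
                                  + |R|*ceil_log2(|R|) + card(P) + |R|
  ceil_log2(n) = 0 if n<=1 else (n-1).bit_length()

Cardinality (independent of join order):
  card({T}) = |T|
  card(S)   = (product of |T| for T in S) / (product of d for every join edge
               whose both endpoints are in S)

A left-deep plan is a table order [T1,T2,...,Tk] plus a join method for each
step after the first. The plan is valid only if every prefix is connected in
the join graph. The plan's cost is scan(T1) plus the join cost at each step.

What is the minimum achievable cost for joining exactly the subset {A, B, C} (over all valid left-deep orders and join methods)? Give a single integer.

Selinger DP over subsets of {A,B,C}:
  {C}: scan cost=80, card=80
  {B}: scan cost=20, card=20
  {A}: scan cost=150, card=150
  {BC}: card=160; try (C,nl_idx)→320, (B,hash)→360, (C,merge)→780, (B,merge)→840, (C,hash)→1160, (C,nl)→1620 …(+1); best=320 via (C,nl_idx)
  {AB}: card=1500; try (B,hash)→500, (A,merge)→1490, (B,merge)→1620, (A,hash)→2440, (A,nl)→3020, (B,nl)→3150; best=500 via (B,hash)
  {ABC}: card=12000; try (A,hash)→2880, (A,merge)→3110, (C,hash)→3120, (C,merge)→19140, (C,nl_idx)→23000, (A,nl)→24320 …(+1); best=2880 via (A,hash)

2880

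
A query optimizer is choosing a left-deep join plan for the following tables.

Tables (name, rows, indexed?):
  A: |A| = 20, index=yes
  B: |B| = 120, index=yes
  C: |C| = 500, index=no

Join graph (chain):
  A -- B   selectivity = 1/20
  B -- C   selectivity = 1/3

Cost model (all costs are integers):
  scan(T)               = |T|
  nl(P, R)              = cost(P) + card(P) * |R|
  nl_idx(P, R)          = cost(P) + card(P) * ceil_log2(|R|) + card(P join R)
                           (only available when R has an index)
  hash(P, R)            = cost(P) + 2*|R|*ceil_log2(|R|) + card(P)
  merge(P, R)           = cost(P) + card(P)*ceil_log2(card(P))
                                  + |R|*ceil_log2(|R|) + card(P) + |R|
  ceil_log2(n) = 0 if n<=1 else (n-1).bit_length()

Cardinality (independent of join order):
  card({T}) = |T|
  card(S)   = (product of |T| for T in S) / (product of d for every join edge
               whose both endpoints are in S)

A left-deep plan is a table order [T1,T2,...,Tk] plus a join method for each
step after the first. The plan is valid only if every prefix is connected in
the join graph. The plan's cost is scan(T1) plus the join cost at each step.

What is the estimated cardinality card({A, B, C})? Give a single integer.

20000

Tables in S: A(20), B(120), C(500)
Edges inside S: A-B(d=20), B-C(d=3)
numerator = 20 * 120 * 500 = 1200000
denominator = 20 * 3 = 60
card(S) = 1200000 / 60 = 20000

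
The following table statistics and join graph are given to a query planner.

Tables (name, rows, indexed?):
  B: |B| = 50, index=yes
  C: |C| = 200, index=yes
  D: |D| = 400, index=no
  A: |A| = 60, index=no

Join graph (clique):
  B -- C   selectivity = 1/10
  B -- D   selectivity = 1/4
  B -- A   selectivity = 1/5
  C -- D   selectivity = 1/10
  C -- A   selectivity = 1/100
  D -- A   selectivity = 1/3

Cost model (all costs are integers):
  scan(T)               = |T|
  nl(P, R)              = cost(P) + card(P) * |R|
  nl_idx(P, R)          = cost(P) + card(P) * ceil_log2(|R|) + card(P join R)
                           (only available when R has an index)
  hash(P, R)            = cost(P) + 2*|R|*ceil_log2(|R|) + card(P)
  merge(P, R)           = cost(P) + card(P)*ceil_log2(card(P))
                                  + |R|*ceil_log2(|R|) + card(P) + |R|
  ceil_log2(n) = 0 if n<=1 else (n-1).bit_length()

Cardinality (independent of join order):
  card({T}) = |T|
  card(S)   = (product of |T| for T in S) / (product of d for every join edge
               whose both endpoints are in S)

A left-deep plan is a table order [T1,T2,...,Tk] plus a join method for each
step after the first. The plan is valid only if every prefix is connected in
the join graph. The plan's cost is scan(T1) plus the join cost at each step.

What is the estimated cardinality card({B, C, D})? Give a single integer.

10000

Tables in S: B(50), C(200), D(400)
Edges inside S: B-C(d=10), B-D(d=4), C-D(d=10)
numerator = 50 * 200 * 400 = 4000000
denominator = 10 * 4 * 10 = 400
card(S) = 4000000 / 400 = 10000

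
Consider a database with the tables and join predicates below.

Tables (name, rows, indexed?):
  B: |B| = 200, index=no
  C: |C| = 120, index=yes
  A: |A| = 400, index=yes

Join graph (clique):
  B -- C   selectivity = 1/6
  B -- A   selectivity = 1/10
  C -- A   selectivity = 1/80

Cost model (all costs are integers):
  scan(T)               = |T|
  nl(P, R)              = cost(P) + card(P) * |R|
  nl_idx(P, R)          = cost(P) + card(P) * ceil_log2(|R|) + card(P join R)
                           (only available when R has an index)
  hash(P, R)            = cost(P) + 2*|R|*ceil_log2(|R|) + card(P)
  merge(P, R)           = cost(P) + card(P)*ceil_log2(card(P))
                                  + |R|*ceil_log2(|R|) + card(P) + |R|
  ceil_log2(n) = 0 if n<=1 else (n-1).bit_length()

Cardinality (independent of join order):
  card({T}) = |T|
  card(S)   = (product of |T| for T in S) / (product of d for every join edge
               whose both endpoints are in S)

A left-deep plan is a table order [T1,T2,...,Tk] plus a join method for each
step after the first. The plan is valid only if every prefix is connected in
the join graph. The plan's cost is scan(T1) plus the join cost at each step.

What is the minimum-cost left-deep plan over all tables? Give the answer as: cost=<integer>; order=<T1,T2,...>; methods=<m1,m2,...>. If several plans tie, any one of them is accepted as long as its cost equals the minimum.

Selinger DP (subsets sized 1..n):
  {B}: scan cost=200, card=200
  {C}: scan cost=120, card=120
  {A}: scan cost=400, card=400
  {BC}: card=4000; try (C,hash)→2080, (B,merge)→2880, (C,merge)→2960, (B,hash)→3440, (C,nl_idx)→5600, (B,nl)→24120 …(+1); best=2080 via (C,hash)
  {AB}: card=8000; try (B,hash)→4000, (A,merge)→6000, (B,merge)→6200, (A,hash)→7600, (A,nl_idx)→10000, (A,nl)→80200 …(+1); best=4000 via (B,hash)
  {AC}: card=600; try (A,nl_idx)→1800, (C,hash)→2480, (C,nl_idx)→3800, (A,merge)→5080, (C,merge)→5360, (A,hash)→7440 …(+2); best=1800 via (A,nl_idx)
  {ABC}: card=2000; try (B,hash)→5600, (B,merge)→10200, (A,hash)→13280, (C,hash)→13680, (A,nl_idx)→40080, (A,merge)→58080 …(+5); best=5600 via (B,hash)

cost=5600; order=C,A,B; methods=nl_idx,hash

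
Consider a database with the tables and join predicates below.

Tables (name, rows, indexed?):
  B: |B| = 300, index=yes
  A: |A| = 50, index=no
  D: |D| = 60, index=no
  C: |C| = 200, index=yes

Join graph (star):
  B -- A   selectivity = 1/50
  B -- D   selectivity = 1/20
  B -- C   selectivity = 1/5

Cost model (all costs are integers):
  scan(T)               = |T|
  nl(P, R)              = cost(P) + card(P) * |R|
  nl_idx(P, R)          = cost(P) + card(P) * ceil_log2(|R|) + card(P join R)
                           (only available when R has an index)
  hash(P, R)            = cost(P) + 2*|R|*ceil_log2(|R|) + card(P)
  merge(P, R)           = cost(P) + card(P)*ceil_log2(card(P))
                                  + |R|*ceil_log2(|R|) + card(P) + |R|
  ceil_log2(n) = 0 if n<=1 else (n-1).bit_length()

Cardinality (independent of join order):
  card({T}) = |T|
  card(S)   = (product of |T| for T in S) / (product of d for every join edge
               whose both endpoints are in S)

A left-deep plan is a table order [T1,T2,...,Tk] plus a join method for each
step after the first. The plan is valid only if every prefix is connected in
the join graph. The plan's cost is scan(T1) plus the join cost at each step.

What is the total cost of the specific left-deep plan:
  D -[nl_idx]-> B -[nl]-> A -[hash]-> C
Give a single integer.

step 1: scan D: cost=60, card=60
step 2: join B via nl_idx
    card(P join B) = 60*300/(20) = 900
    cost = 60 + 60*9 + 900 = 1500
step 3: join A via nl
    card(P join A) = 900*50/(50) = 900
    cost = 1500 + 900*50 = 46500
step 4: join C via hash
    card(P join C) = 900*200/(5) = 36000
    cost = 46500 + 2*200*8 + 900 = 50600

50600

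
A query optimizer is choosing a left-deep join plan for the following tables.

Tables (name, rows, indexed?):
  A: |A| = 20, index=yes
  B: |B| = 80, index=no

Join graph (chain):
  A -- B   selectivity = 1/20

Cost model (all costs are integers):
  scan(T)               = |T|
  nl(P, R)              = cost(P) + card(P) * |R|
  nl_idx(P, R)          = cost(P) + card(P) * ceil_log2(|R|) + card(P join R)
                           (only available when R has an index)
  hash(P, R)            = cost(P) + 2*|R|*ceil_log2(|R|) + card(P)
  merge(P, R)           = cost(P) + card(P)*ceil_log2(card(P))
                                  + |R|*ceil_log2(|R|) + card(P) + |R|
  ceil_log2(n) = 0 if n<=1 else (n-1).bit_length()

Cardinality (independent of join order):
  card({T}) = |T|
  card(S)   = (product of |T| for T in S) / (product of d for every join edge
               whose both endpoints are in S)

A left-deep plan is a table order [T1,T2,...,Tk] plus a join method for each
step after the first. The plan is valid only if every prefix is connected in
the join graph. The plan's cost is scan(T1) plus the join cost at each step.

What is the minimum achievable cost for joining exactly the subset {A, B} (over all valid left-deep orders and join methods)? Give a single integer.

Selinger DP over subsets of {A,B}:
  {A}: scan cost=20, card=20
  {B}: scan cost=80, card=80
  {AB}: card=80; try (A,hash)→360, (A,nl_idx)→560, (B,merge)→780, (A,merge)→840, (B,hash)→1160, (B,nl)→1620 …(+1); best=360 via (A,hash)

360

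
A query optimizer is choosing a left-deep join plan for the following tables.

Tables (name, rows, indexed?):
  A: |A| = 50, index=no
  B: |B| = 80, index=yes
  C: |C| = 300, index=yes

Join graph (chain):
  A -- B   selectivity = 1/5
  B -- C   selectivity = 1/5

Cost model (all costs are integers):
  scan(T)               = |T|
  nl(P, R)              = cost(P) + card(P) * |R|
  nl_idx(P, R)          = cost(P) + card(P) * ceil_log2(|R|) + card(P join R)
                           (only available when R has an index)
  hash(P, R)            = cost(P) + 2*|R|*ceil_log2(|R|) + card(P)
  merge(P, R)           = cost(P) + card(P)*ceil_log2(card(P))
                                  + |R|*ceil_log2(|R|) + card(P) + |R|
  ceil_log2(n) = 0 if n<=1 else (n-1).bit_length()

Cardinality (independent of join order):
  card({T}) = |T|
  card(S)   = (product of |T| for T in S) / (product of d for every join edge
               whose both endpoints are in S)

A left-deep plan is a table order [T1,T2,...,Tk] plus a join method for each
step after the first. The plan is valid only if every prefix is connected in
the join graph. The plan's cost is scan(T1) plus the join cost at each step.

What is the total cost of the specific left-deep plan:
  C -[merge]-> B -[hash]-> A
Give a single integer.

9340

step 1: scan C: cost=300, card=300
step 2: join B via merge
    card(P join B) = 300*80/(5) = 4800
    cost = 300 + 300*9 + 80*7 + 300 + 80 = 3940
step 3: join A via hash
    card(P join A) = 4800*50/(5) = 48000
    cost = 3940 + 2*50*6 + 4800 = 9340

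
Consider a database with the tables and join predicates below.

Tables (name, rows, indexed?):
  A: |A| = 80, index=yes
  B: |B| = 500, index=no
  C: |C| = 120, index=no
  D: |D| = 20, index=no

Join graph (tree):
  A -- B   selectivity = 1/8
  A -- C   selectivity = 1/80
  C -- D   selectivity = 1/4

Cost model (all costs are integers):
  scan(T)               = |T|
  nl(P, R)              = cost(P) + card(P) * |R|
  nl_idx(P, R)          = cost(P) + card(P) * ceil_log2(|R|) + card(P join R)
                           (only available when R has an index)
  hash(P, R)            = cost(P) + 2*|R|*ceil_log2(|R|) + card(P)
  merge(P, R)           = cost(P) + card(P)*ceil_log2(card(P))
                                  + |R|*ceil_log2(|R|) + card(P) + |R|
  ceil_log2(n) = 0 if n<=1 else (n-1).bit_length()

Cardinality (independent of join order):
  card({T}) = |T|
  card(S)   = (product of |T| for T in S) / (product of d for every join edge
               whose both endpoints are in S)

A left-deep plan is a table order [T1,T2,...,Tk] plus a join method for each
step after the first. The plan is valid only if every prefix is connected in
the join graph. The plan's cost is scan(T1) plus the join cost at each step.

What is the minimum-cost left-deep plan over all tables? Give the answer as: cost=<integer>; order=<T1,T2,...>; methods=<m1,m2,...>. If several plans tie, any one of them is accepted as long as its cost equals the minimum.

Selinger DP (subsets sized 1..n):
  {A}: scan cost=80, card=80
  {B}: scan cost=500, card=500
  {C}: scan cost=120, card=120
  {D}: scan cost=20, card=20
  {AB}: card=5000; try (A,hash)→2120, (B,merge)→5720, (A,merge)→6140, (A,nl_idx)→9000, (B,hash)→9160, (B,nl)→40080 …(+1); best=2120 via (A,hash)
  {AC}: card=120; try (A,nl_idx)→1080, (A,hash)→1360, (C,merge)→1680, (A,merge)→1720, (C,hash)→1840, (C,nl)→9680 …(+1); best=1080 via (A,nl_idx)
  {CD}: card=600; try (D,hash)→440, (C,merge)→1100, (D,merge)→1200, (C,hash)→1720, (C,nl)→2420, (D,nl)→2520; best=440 via (D,hash)
  {ABC}: card=7500; try (B,merge)→7040, (C,hash)→8800, (B,hash)→10200, (B,nl)→61080, (C,merge)→73080, (C,nl)→602120; best=7040 via (B,merge)
  {ACD}: card=600; try (D,hash)→1400, (D,merge)→2160, (A,hash)→2160, (D,nl)→3480, (A,nl_idx)→5240, (A,merge)→7680 …(+1); best=1400 via (D,hash)
  {ABCD}: card=37500; try (B,hash)→11000, (B,merge)→13000, (D,hash)→14740, (D,merge)→112160, (D,nl)→157040, (B,nl)→301400; best=11000 via (B,hash)

cost=11000; order=C,A,D,B; methods=nl_idx,hash,hash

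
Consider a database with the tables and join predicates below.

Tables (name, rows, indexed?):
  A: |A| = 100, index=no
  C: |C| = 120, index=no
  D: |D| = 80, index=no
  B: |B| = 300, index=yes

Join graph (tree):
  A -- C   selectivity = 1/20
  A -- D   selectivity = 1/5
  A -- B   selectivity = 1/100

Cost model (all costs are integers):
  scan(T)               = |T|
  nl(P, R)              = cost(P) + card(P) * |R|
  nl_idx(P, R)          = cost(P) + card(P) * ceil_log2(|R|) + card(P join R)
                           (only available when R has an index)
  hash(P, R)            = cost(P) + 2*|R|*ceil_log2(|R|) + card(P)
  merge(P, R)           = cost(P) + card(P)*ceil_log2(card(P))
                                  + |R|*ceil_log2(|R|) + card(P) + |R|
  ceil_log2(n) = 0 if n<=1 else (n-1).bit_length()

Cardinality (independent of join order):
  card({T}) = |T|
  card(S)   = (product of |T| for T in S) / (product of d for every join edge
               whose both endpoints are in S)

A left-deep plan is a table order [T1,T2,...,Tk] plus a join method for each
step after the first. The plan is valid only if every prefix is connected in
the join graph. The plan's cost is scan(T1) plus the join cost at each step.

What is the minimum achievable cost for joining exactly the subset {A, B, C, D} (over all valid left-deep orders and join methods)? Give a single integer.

6200

Selinger DP over subsets of {A,B,C,D}:
  {A}: scan cost=100, card=100
  {C}: scan cost=120, card=120
  {D}: scan cost=80, card=80
  {B}: scan cost=300, card=300
  {AC}: card=600; try (A,hash)→1640, (C,merge)→1860, (C,hash)→1880, (A,merge)→1880, (C,nl)→12100, (A,nl)→12120; best=1640 via (A,hash)
  {AD}: card=1600; try (D,hash)→1320, (A,merge)→1520, (D,merge)→1540, (A,hash)→1560, (A,nl)→8080, (D,nl)→8100; best=1320 via (D,hash)
  {AB}: card=300; try (B,nl_idx)→1300, (A,hash)→2000, (B,merge)→3900, (A,merge)→4100, (B,hash)→5600, (B,nl)→30100 …(+1); best=1300 via (B,nl_idx)
  {ACD}: card=9600; try (D,hash)→3360, (C,hash)→4600, (D,merge)→8880, (C,merge)→21480, (D,nl)→49640, (C,nl)→193320; best=3360 via (D,hash)
  {ABC}: card=1800; try (C,hash)→3280, (C,merge)→5260, (B,hash)→7640, (B,nl_idx)→8840, (B,merge)→11240, (C,nl)→37300 …(+1); best=3280 via (C,hash)
  {ABD}: card=4800; try (D,hash)→2720, (D,merge)→4940, (B,hash)→8320, (B,nl_idx)→20520, (B,merge)→23520, (D,nl)→25300 …(+1); best=2720 via (D,hash)
  {ABCD}: card=28800; try (D,hash)→6200, (C,hash)→9200, (B,hash)→18360, (D,merge)→25520, (C,merge)→70880, (B,nl_idx)→118560 …(+4); best=6200 via (D,hash)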